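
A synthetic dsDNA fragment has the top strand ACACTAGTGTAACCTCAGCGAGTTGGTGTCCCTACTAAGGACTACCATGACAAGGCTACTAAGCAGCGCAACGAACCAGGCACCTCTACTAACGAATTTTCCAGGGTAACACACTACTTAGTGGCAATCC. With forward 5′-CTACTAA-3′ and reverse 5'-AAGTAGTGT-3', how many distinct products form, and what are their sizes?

Three products: 88 bp, 64 bp, 34 bp

The forward primer CTACTAA matches the top strand at positions 32–38, 56–62, 86–92.
The reverse primer's reverse complement is ACACTACTT, matching at positions 111–119.
Each forward site pairs with the reverse site to give a product ending at position 119: sizes 88, 64, 34 bp.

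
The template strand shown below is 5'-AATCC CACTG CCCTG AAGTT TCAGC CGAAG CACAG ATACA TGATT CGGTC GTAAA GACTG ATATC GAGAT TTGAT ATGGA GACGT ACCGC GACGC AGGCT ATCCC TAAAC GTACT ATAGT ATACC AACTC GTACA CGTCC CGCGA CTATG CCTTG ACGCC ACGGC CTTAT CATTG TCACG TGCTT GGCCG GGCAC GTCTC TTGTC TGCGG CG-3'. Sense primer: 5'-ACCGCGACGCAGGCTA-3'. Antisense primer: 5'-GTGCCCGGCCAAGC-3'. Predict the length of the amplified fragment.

Scanning the template, ACCGCGACGCAGGCTA occurs at positions 86–101; this primer anneals to the bottom strand there with its 3' end pointing downstream.
The reverse primer's reverse complement is GCTTGGCCGGGCAC, which matches the template at positions 182–195.
Product length = (reverse-primer end) − (forward-primer start) + 1 = 195 − 86 + 1 = 110 bp.

110 bp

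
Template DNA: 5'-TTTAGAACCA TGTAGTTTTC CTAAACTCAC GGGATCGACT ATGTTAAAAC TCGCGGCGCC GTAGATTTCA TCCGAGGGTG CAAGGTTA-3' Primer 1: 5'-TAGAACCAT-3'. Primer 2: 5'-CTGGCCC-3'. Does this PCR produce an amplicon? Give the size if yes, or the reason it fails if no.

No product — primer 2 has no binding site in the template.

Primer 2 (CTGGCCC) does not match the top strand, and its reverse complement GGGCCAG does not match either.
With no annealing site for primer 2, no amplification occurs.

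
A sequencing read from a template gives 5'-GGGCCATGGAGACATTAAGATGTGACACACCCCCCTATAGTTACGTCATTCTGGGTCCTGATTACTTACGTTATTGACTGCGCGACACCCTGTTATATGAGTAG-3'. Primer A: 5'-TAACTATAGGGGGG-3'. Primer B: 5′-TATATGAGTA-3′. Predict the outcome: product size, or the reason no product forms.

No product — the primers' 3' ends point away from each other.

Primer A (TAACTATAGGGGGG) has reverse complement CCCCCCTATAGTTA, which matches the top strand at positions 30–43; primer A anneals to the top strand there with its 3' end pointing upstream toward position 30.
Primer B (TATATGAGTA) matches the top strand directly at positions 94–103; it anneals to the bottom strand with its 3' end pointing downstream toward position 103.
The 3' ends diverge (primer A extends toward position 1, primer B toward position 104), so the primers never converge on a shared product.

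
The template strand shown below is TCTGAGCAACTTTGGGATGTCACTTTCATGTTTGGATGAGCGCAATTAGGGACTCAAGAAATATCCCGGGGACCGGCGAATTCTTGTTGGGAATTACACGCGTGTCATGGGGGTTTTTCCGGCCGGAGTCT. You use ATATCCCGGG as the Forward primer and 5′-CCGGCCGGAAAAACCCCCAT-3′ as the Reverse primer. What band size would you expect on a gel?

66 bp

Scanning the template, ATATCCCGGG occurs at positions 61–70; this primer anneals to the bottom strand there with its 3' end pointing downstream.
Reverse complement of the reverse primer: ATGGGGGTTTTTCCGGCCGG. This occurs on the top strand at positions 107–126.
The product runs from position 61 to position 126, so its length is 126 − 61 + 1 = 66 bp.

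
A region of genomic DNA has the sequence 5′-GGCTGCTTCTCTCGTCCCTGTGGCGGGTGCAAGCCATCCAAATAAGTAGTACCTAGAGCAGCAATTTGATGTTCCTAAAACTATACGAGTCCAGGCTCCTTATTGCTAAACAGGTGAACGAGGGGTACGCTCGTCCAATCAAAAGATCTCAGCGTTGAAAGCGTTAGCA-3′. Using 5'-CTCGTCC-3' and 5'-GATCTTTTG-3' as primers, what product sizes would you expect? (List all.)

138 bp, 19 bp

The forward primer CTCGTCC matches the top strand at positions 11–17, 130–136.
The reverse primer's reverse complement is CAAAAGATC, matching at positions 140–148.
Each forward site pairs with the reverse site to give a product ending at position 148: sizes 138, 19 bp.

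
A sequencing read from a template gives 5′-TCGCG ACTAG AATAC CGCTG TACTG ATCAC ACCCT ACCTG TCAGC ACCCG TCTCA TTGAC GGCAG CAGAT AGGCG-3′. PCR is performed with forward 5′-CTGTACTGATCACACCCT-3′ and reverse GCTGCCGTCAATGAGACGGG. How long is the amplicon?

The forward primer matches the template at positions 18–35.
Reverse complement of the reverse primer: CCCGTCTCATTGACGGCAGC. This occurs on the top strand at positions 47–66.
Amplicon spans positions 18–66: 49 bp.

49 bp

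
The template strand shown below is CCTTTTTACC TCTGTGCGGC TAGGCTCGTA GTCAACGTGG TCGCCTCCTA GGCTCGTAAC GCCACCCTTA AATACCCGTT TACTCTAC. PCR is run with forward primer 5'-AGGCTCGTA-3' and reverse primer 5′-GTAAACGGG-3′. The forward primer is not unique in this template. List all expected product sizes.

The forward primer AGGCTCGTA matches the top strand at positions 22–30, 50–58.
The reverse primer's reverse complement is CCCGTTTAC, matching at positions 75–83.
Each forward site pairs with the reverse site to give a product ending at position 83: sizes 62, 34 bp.

62 bp, 34 bp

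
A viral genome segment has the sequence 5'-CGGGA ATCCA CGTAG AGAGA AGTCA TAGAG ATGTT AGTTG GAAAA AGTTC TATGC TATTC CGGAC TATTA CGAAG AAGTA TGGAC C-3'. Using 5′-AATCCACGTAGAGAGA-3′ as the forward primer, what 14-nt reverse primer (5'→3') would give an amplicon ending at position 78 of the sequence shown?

The forward primer binds at positions 5–20; the product's 3' end on the top strand is position 78.
The reverse primer anneals to the top strand over positions 65–78, i.e. to CTATTACGAAGAAG.
Its sequence written 5'→3' is the reverse complement: CTTCTTCGTAATAG.

5'-CTTCTTCGTAATAG-3'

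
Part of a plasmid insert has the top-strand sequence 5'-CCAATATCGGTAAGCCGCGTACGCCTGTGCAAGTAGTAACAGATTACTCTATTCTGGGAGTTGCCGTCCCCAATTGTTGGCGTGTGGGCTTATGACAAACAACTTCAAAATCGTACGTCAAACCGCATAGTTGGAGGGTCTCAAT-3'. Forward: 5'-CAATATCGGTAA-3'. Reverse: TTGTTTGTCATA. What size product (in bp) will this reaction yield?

101 bp

The forward primer matches the template at positions 2–13.
Taking the reverse complement of TTGTTTGTCATA gives TATGACAAACAA, found at positions 91–102 on the template; the primer anneals here to the top strand with its 3' end pointing upstream.
Product length = (reverse-primer end) − (forward-primer start) + 1 = 102 − 2 + 1 = 101 bp.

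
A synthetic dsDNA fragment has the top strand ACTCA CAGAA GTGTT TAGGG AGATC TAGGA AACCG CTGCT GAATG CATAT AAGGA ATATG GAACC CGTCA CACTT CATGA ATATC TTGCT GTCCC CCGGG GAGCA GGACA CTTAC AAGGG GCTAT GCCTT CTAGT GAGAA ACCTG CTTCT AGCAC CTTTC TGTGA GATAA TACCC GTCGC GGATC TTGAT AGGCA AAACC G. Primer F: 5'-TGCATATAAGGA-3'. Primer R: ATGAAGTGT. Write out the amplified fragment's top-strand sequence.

5'-TGCATATAAGGAATATGGAACCCGTCACACTTCAT-3'

Forward primer TGCATATAAGGA is found on the top strand at positions 44–55.
The reverse primer's reverse complement is ACACTTCAT, which matches the template at positions 70–78.
The product is the template from position 44 through 78 (35 bp).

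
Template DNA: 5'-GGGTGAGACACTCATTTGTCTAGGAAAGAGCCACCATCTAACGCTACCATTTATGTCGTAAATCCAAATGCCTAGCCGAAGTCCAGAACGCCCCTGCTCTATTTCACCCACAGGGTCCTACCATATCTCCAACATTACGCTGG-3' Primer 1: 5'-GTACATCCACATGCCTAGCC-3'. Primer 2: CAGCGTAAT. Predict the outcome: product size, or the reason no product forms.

No product — primer 1 has no binding site in the template.

Primer 1 (GTACATCCACATGCCTAGCC) does not match the top strand, and its reverse complement GGCTAGGCATGTGGATGTAC does not match either.
With no annealing site for primer 1, no amplification occurs.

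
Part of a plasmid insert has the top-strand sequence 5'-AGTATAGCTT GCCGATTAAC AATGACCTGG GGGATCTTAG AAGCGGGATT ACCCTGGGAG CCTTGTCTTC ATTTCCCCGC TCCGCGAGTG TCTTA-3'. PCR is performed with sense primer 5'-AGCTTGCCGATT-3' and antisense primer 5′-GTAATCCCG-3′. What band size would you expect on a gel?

47 bp

Forward primer AGCTTGCCGATT is found on the top strand at positions 6–17.
The reverse primer's reverse complement is CGGGATTAC, which matches the template at positions 44–52.
The product runs from position 6 to position 52, so its length is 52 − 6 + 1 = 47 bp.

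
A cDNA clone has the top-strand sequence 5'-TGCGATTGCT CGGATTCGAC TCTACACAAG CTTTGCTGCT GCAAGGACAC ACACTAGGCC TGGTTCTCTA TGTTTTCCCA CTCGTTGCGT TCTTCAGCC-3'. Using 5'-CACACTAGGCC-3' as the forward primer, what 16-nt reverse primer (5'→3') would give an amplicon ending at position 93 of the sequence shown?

5'-AGAACGCAACGAGTGG-3'

The forward primer binds at positions 50–60; the product's 3' end on the top strand is position 93.
The reverse primer anneals to the top strand over positions 78–93, i.e. to CCACTCGTTGCGTTCT.
Its sequence written 5'→3' is the reverse complement: AGAACGCAACGAGTGG.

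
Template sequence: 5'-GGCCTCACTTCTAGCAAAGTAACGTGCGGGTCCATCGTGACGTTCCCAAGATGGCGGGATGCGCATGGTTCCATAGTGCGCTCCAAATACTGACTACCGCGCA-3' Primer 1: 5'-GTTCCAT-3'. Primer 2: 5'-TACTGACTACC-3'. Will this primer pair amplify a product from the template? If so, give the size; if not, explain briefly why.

No product — both primers anneal to the same strand and extend in the same direction.

Primer 1 (GTTCCAT) matches the top strand at positions 68–74 (3' end points downstream).
Primer 2 (TACTGACTACC) also matches the top strand directly, at positions 88–98 — its reverse complement GGTAGTCAGTA is not present.
Both primers anneal to the bottom strand with 3' ends pointing the same way, so neither can prime synthesis back toward the other.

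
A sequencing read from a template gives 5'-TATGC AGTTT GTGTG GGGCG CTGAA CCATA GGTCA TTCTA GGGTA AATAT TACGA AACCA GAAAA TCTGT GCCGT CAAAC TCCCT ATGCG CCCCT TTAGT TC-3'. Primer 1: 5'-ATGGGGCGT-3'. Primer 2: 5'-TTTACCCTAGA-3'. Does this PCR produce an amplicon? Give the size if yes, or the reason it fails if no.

No product — primer 1 has no binding site in the template.

Primer 1 (ATGGGGCGT) does not match the top strand, and its reverse complement ACGCCCCAT does not match either.
With no annealing site for primer 1, no amplification occurs.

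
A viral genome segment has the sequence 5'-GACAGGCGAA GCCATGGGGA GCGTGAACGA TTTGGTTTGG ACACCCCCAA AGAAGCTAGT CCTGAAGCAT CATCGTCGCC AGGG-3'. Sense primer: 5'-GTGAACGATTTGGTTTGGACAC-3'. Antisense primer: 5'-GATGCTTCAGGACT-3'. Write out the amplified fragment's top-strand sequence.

The forward primer matches the template at positions 23–44.
Reverse complement of the reverse primer: AGTCCTGAAGCATC. This occurs on the top strand at positions 58–71.
The product is the template from position 23 through 71 (49 bp).

5'-GTGAACGATTTGGTTTGGACACCCCCAAAGAAGCTAGTCCTGAAGCATC-3'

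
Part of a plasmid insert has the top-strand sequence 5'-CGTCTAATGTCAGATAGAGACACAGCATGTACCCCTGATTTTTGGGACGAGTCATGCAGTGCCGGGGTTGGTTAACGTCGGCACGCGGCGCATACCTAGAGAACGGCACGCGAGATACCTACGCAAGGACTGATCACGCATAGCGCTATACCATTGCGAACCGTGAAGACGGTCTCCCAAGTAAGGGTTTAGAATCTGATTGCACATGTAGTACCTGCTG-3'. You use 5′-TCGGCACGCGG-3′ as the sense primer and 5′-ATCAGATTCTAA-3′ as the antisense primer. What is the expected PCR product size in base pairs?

The forward primer matches the template at positions 78–88.
Taking the reverse complement of ATCAGATTCTAA gives TTAGAATCTGAT, found at positions 189–200 on the template; the primer anneals here to the top strand with its 3' end pointing upstream.
The product runs from position 78 to position 200, so its length is 200 − 78 + 1 = 123 bp.

123 bp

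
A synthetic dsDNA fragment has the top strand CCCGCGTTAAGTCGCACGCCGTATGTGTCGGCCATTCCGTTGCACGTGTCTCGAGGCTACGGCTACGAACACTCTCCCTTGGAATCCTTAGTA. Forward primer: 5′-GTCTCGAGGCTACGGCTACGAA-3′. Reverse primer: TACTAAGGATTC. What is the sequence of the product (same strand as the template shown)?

5'-GTCTCGAGGCTACGGCTACGAACACTCTCCCTTGGAATCCTTAGTA-3'

The forward primer matches the template at positions 48–69.
The reverse primer's reverse complement is GAATCCTTAGTA, which matches the template at positions 82–93.
The product is the template from position 48 through 93 (46 bp).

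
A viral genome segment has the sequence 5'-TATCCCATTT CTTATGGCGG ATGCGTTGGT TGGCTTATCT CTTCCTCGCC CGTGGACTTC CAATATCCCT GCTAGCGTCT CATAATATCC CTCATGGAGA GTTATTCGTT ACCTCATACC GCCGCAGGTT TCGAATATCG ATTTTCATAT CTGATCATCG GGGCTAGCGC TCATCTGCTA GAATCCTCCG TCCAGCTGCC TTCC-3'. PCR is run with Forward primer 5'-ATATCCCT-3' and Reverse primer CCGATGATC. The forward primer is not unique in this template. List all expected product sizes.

The forward primer ATATCCCT matches the top strand at positions 63–70, 85–92.
The reverse primer's reverse complement is GATCATCGG, matching at positions 153–161.
Each forward site pairs with the reverse site to give a product ending at position 161: sizes 99, 77 bp.

99 bp, 77 bp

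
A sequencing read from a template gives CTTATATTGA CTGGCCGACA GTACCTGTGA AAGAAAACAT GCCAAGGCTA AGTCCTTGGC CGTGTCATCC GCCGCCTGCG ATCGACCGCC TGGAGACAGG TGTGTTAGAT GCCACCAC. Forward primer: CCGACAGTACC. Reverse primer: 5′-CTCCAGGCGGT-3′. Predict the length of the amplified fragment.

81 bp

Scanning the template, CCGACAGTACC occurs at positions 15–25; this primer anneals to the bottom strand there with its 3' end pointing downstream.
The reverse primer's reverse complement is ACCGCCTGGAG, which matches the template at positions 85–95.
Amplicon spans positions 15–95: 81 bp.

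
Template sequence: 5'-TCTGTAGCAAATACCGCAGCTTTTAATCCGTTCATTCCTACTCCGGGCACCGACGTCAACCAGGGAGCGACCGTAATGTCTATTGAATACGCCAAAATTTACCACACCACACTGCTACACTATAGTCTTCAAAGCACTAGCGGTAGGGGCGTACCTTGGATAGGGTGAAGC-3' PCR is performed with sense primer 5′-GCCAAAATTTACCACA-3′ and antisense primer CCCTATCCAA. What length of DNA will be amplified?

75 bp

Forward primer GCCAAAATTTACCACA is found on the top strand at positions 91–106.
The reverse primer's reverse complement is TTGGATAGGG, which matches the template at positions 156–165.
Amplicon spans positions 91–165: 75 bp.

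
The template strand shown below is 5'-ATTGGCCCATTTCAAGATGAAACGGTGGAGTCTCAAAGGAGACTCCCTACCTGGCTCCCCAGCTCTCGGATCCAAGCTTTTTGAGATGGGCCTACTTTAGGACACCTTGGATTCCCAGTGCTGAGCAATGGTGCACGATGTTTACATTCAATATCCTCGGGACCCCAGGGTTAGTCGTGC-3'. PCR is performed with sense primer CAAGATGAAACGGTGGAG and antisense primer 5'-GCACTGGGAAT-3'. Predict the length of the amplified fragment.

The forward primer matches the template at positions 13–30.
Taking the reverse complement of GCACTGGGAAT gives ATTCCCAGTGC, found at positions 111–121 on the template; the primer anneals here to the top strand with its 3' end pointing upstream.
The product runs from position 13 to position 121, so its length is 121 − 13 + 1 = 109 bp.

109 bp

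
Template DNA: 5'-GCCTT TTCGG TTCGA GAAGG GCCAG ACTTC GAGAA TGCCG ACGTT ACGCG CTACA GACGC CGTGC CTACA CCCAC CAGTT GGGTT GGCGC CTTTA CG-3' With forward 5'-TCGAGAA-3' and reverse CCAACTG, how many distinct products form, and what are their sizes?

Two products: 71 bp, 54 bp

The forward primer TCGAGAA matches the top strand at positions 12–18, 29–35.
The reverse primer's reverse complement is CAGTTGG, matching at positions 76–82.
Each forward site pairs with the reverse site to give a product ending at position 82: sizes 71, 54 bp.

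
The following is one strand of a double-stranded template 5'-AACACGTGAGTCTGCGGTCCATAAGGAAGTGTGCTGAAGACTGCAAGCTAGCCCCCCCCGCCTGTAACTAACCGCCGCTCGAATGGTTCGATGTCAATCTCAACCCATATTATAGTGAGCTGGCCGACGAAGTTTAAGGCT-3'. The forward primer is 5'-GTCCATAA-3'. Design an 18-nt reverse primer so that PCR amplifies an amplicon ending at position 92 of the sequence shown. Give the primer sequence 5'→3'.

5'-ATCGAACCATTCGAGCGG-3'

The forward primer binds at positions 17–24; the product's 3' end on the top strand is position 92.
The reverse primer anneals to the top strand over positions 75–92, i.e. to CCGCTCGAATGGTTCGAT.
Its sequence written 5'→3' is the reverse complement: ATCGAACCATTCGAGCGG.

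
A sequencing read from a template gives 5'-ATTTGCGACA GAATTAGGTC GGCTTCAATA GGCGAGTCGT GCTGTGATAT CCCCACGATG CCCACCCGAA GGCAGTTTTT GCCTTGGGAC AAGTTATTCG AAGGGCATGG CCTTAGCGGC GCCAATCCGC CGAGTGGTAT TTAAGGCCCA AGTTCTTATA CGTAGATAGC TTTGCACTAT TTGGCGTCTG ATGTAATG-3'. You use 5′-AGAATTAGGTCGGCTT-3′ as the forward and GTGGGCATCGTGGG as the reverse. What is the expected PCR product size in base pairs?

56 bp

Scanning the template, AGAATTAGGTCGGCTT occurs at positions 10–25; this primer anneals to the bottom strand there with its 3' end pointing downstream.
The reverse primer's reverse complement is CCCACGATGCCCAC, which matches the template at positions 52–65.
Amplicon spans positions 10–65: 56 bp.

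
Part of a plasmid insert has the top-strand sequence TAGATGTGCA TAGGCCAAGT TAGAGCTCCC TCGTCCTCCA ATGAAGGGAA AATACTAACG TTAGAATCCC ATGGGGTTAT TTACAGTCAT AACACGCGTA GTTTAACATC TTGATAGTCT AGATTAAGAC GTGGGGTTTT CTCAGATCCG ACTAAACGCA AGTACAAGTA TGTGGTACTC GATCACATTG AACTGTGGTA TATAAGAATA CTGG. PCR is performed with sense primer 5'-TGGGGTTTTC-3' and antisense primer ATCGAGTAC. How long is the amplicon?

52 bp

Forward primer TGGGGTTTTC is found on the top strand at positions 132–141.
Reverse complement of the reverse primer: GTACTCGAT. This occurs on the top strand at positions 175–183.
The product runs from position 132 to position 183, so its length is 183 − 132 + 1 = 52 bp.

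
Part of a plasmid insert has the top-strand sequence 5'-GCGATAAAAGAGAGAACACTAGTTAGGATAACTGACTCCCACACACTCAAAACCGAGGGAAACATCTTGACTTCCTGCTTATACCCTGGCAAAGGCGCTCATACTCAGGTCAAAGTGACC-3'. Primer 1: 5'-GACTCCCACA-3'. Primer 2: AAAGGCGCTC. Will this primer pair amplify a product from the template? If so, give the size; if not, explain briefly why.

No product — both primers anneal to the same strand and extend in the same direction.

Primer 1 (GACTCCCACA) matches the top strand at positions 34–43 (3' end points downstream).
Primer 2 (AAAGGCGCTC) also matches the top strand directly, at positions 91–100 — its reverse complement GAGCGCCTTT is not present.
Both primers anneal to the bottom strand with 3' ends pointing the same way, so neither can prime synthesis back toward the other.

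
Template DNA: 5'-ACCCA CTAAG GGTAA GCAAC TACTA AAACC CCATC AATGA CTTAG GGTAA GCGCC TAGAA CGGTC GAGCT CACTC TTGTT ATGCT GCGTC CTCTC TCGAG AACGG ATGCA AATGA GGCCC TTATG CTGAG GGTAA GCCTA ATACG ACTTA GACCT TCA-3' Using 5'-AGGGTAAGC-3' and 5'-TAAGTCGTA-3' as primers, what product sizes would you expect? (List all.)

The forward primer AGGGTAAGC matches the top strand at positions 9–17, 44–52, 129–137.
The reverse primer's reverse complement is TACGACTTA, matching at positions 142–150.
Each forward site pairs with the reverse site to give a product ending at position 150: sizes 142, 107, 22 bp.

142 bp, 107 bp, 22 bp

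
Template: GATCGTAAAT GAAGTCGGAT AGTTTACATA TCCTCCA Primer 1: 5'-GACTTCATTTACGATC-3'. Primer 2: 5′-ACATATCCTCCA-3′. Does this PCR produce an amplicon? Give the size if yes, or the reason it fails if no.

No product — the primers' 3' ends point away from each other.

Primer 1 (GACTTCATTTACGATC) has reverse complement GATCGTAAATGAAGTC, which matches the top strand at positions 1–16; primer 1 anneals to the top strand there with its 3' end pointing upstream toward position 1.
Primer 2 (ACATATCCTCCA) matches the top strand directly at positions 26–37; it anneals to the bottom strand with its 3' end pointing downstream toward position 37.
The 3' ends diverge (primer 1 extends toward position 1, primer 2 toward position 37), so the primers never converge on a shared product.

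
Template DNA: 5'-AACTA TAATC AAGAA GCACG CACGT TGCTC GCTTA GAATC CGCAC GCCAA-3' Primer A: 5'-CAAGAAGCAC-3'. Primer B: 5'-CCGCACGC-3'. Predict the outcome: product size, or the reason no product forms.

No product — both primers anneal to the same strand and extend in the same direction.

Primer A (CAAGAAGCAC) matches the top strand at positions 10–19 (3' end points downstream).
Primer B (CCGCACGC) also matches the top strand directly, at positions 40–47 — its reverse complement GCGTGCGG is not present.
Both primers anneal to the bottom strand with 3' ends pointing the same way, so neither can prime synthesis back toward the other.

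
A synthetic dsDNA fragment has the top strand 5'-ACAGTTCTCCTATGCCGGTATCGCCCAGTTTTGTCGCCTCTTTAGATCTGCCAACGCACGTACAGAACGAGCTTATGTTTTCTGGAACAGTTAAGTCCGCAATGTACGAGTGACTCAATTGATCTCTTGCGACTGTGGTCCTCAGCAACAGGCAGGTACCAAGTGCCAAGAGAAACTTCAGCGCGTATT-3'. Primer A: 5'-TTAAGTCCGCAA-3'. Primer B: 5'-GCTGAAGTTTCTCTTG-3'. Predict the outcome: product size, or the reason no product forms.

Primer A (TTAAGTCCGCAA) matches the top strand at positions 91–102; it acts as a forward primer.
Primer B's reverse complement is CAAGAGAAACTTCAGC, matching the top strand at positions 167–182; it acts as a reverse primer.
The 3' ends face each other across positions 91–182, giving a 92 bp product.

Yes — a 92 bp product.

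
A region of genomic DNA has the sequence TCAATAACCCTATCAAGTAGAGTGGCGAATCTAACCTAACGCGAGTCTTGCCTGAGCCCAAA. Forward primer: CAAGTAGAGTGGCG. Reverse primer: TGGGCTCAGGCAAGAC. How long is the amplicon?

47 bp

Scanning the template, CAAGTAGAGTGGCG occurs at positions 14–27; this primer anneals to the bottom strand there with its 3' end pointing downstream.
Taking the reverse complement of TGGGCTCAGGCAAGAC gives GTCTTGCCTGAGCCCA, found at positions 45–60 on the template; the primer anneals here to the top strand with its 3' end pointing upstream.
Product length = (reverse-primer end) − (forward-primer start) + 1 = 60 − 14 + 1 = 47 bp.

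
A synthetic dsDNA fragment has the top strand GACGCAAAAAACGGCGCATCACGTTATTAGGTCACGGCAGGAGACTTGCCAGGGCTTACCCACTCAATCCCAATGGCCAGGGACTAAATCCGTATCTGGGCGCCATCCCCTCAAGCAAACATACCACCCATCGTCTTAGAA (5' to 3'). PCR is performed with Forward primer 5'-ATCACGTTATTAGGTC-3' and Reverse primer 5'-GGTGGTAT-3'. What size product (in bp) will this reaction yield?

Forward primer ATCACGTTATTAGGTC is found on the top strand at positions 18–33.
The reverse primer's reverse complement is ATACCACC, which matches the template at positions 121–128.
The product runs from position 18 to position 128, so its length is 128 − 18 + 1 = 111 bp.

111 bp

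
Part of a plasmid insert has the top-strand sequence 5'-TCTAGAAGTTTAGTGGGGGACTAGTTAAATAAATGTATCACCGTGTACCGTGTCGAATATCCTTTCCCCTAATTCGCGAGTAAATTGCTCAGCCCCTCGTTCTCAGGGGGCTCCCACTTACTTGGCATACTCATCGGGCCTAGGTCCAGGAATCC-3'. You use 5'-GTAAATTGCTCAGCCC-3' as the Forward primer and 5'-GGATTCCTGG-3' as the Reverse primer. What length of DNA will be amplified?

The forward primer matches the template at positions 80–95.
Taking the reverse complement of GGATTCCTGG gives CCAGGAATCC, found at positions 146–155 on the template; the primer anneals here to the top strand with its 3' end pointing upstream.
Product length = (reverse-primer end) − (forward-primer start) + 1 = 155 − 80 + 1 = 76 bp.

76 bp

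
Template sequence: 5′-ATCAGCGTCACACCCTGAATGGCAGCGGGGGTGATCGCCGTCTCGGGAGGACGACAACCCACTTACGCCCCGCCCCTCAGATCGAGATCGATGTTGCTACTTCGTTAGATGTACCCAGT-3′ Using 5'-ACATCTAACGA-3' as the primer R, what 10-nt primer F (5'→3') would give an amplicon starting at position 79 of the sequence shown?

5'-AGATCGAGAT-3'

The reverse primer's reverse complement TCGTTAGATGT matches the template at positions 102–112; the product starts at position 79.
The forward primer is identical to the top strand over positions 79–88: AGATCGAGAT.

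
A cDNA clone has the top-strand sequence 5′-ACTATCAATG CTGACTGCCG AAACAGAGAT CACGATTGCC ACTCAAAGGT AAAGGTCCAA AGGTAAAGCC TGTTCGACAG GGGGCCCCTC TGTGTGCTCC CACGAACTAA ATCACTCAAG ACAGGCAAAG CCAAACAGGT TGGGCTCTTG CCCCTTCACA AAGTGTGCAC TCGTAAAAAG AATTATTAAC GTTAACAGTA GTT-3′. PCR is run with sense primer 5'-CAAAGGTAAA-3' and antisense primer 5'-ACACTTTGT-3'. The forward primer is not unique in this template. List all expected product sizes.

123 bp, 109 bp

The forward primer CAAAGGTAAA matches the top strand at positions 44–53, 58–67.
The reverse primer's reverse complement is ACAAAGTGT, matching at positions 158–166.
Each forward site pairs with the reverse site to give a product ending at position 166: sizes 123, 109 bp.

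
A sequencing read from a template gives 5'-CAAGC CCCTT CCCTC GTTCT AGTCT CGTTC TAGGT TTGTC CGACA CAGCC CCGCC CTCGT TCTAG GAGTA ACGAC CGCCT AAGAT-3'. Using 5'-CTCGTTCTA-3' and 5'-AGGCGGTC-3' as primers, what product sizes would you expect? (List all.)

68 bp, 57 bp, 25 bp

The forward primer CTCGTTCTA matches the top strand at positions 13–21, 24–32, 56–64.
The reverse primer's reverse complement is GACCGCCT, matching at positions 73–80.
Each forward site pairs with the reverse site to give a product ending at position 80: sizes 68, 57, 25 bp.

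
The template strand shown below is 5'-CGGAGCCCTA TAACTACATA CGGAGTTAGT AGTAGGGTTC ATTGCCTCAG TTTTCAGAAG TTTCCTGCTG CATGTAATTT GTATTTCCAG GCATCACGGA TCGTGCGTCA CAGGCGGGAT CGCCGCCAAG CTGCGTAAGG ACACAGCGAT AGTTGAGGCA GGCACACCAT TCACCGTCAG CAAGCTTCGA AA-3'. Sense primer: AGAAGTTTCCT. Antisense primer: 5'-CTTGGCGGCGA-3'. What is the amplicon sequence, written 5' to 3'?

Forward primer AGAAGTTTCCT is found on the top strand at positions 56–66.
Reverse complement of the reverse primer: TCGCCGCCAAG. This occurs on the top strand at positions 120–130.
The product is the template from position 56 through 130 (75 bp).

5'-AGAAGTTTCCTGCTGCATGTAATTTGTATTTCCAGGCATCACGGATCGTGCGTCACAGGCGGGATCGCCGCCAAG-3'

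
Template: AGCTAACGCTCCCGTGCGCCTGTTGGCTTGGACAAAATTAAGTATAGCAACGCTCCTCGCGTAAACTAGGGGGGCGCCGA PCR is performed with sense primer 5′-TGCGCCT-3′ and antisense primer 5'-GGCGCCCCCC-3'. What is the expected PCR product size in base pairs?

64 bp

Forward primer TGCGCCT is found on the top strand at positions 15–21.
The reverse primer's reverse complement is GGGGGGCGCC, which matches the template at positions 69–78.
Amplicon spans positions 15–78: 64 bp.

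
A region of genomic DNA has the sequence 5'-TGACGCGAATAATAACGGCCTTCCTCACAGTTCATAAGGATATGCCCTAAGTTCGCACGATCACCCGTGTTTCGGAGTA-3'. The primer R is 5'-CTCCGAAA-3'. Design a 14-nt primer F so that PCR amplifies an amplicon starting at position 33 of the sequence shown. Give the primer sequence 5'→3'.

5'-CATAAGGATATGCC-3'

The reverse primer's reverse complement TTTCGGAG matches the template at positions 70–77; the product starts at position 33.
The forward primer is identical to the top strand over positions 33–46: CATAAGGATATGCC.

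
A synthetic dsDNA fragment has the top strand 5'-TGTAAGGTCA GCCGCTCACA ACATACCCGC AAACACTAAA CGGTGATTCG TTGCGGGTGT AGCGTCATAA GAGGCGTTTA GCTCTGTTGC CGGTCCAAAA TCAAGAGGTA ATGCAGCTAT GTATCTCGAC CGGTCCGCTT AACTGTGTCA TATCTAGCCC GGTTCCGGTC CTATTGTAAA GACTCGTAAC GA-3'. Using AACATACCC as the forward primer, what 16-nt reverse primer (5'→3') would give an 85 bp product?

The forward primer binds at positions 20–28, so an 85 bp product ends at position 20 + 85 − 1 = 104.
The reverse primer anneals to the top strand over positions 89–104, i.e. to GCCGGTCCAAAATCAA.
Its sequence written 5'→3' is the reverse complement: TTGATTTTGGACCGGC.

5'-TTGATTTTGGACCGGC-3'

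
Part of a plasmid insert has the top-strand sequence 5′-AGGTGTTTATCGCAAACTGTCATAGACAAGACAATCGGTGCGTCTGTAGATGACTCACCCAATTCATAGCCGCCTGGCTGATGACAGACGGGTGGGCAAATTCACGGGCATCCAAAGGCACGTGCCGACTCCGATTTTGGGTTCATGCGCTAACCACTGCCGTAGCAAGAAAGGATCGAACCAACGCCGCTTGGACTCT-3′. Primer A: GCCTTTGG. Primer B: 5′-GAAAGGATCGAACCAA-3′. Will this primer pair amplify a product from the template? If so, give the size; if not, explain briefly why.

Primer A (GCCTTTGG) has reverse complement CCAAAGGC, which matches the top strand at positions 112–119; primer A anneals to the top strand there with its 3' end pointing upstream toward position 112.
Primer B (GAAAGGATCGAACCAA) matches the top strand directly at positions 169–184; it anneals to the bottom strand with its 3' end pointing downstream toward position 184.
The 3' ends diverge (primer A extends toward position 1, primer B toward position 199), so the primers never converge on a shared product.

No product — the primers' 3' ends point away from each other.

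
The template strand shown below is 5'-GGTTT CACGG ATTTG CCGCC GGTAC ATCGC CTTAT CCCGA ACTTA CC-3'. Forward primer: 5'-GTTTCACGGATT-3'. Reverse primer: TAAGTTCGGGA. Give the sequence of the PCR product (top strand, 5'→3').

Forward primer GTTTCACGGATT is found on the top strand at positions 2–13.
Taking the reverse complement of TAAGTTCGGGA gives TCCCGAACTTA, found at positions 35–45 on the template; the primer anneals here to the top strand with its 3' end pointing upstream.
The product is the template from position 2 through 45 (44 bp).

5'-GTTTCACGGATTTGCCGCCGGTACATCGCCTTATCCCGAACTTA-3'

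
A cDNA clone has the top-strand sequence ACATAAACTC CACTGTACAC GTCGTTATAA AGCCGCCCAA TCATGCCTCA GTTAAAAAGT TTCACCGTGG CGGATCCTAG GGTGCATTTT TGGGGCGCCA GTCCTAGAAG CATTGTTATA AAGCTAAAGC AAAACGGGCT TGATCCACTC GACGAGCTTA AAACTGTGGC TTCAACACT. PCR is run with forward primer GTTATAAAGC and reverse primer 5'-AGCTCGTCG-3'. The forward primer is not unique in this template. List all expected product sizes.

The forward primer GTTATAAAGC matches the top strand at positions 24–33, 115–124.
The reverse primer's reverse complement is CGACGAGCT, matching at positions 150–158.
Each forward site pairs with the reverse site to give a product ending at position 158: sizes 135, 44 bp.

135 bp, 44 bp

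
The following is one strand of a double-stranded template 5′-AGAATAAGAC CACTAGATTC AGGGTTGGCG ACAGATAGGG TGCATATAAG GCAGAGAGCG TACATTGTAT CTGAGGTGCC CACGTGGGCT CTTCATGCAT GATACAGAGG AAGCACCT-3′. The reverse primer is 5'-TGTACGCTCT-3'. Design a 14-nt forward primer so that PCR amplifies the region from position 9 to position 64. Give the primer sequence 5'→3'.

The reverse primer's reverse complement AGAGCGTACA matches the template at positions 55–64; the product starts at position 9.
The forward primer is identical to the top strand over positions 9–22: ACCACTAGATTCAG.

5'-ACCACTAGATTCAG-3'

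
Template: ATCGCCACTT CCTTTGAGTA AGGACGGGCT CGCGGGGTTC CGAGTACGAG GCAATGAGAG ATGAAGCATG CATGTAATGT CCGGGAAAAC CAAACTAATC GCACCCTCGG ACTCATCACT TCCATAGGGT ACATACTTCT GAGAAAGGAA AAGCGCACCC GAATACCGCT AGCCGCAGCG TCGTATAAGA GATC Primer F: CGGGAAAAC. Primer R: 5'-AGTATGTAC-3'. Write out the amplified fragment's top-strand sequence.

The forward primer matches the template at positions 82–90.
The reverse primer's reverse complement is GTACATACT, which matches the template at positions 129–137.
The product is the template from position 82 through 137 (56 bp).

5'-CGGGAAAACCAAACTAATCGCACCCTCGGACTCATCACTTCCATAGGGTACATACT-3'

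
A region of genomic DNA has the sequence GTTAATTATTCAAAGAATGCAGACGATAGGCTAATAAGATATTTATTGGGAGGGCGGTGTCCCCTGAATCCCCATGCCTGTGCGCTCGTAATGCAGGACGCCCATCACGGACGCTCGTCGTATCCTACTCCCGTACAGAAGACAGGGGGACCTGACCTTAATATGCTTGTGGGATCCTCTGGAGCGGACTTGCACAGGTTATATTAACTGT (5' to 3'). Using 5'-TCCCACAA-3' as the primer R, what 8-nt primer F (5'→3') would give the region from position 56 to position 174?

The reverse primer's reverse complement TTGTGGGA matches the template at positions 167–174; the product starts at position 56.
The forward primer is identical to the top strand over positions 56–63: GGTGTCCC.

5'-GGTGTCCC-3'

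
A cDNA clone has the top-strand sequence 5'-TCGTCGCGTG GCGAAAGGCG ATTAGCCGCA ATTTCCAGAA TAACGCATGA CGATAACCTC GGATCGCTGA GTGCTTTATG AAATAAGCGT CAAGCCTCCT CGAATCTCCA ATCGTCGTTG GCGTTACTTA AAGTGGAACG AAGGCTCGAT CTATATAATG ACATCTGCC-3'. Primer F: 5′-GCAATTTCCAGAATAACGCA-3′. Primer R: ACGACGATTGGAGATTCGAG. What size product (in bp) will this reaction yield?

91 bp

The forward primer matches the template at positions 28–47.
Reverse complement of the reverse primer: CTCGAATCTCCAATCGTCGT. This occurs on the top strand at positions 99–118.
Product length = (reverse-primer end) − (forward-primer start) + 1 = 118 − 28 + 1 = 91 bp.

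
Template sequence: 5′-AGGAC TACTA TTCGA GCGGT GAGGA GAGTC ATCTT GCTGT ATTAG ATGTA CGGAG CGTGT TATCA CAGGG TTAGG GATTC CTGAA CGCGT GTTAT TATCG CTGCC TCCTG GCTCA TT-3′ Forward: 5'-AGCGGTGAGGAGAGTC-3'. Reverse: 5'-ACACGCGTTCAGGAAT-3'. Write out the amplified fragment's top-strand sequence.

Scanning the template, AGCGGTGAGGAGAGTC occurs at positions 15–30; this primer anneals to the bottom strand there with its 3' end pointing downstream.
Reverse complement of the reverse primer: ATTCCTGAACGCGTGT. This occurs on the top strand at positions 77–92.
The product is the template from position 15 through 92 (78 bp).

5'-AGCGGTGAGGAGAGTCATCTTGCTGTATTAGATGTACGGAGCGTGTTATCACAGGGTTAGGGATTCCTGAACGCGTGT-3'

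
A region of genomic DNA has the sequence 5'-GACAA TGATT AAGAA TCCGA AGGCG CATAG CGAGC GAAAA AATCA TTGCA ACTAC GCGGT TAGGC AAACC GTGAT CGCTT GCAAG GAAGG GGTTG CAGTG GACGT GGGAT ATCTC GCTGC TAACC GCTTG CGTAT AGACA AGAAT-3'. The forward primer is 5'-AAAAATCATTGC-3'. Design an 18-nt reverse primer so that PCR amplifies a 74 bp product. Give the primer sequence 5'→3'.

5'-TATCCCACGTCCACTGCA-3'

The forward primer binds at positions 38–49, so a 74 bp product ends at position 38 + 74 − 1 = 111.
The reverse primer anneals to the top strand over positions 94–111, i.e. to TGCAGTGGACGTGGGATA.
Its sequence written 5'→3' is the reverse complement: TATCCCACGTCCACTGCA.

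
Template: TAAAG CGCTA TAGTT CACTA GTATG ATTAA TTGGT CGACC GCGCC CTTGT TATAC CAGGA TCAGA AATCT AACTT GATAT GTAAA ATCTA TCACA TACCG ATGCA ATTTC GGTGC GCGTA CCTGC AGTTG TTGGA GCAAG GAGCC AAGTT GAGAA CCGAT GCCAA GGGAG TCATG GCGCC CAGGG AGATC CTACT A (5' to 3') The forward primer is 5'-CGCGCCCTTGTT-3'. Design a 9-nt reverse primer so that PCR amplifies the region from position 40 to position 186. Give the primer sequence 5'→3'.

5'-TCCCTGGGC-3'

The product's 3' end on the top strand is position 186.
The reverse primer anneals to the top strand over positions 178–186, i.e. to GCCCAGGGA.
Its sequence written 5'→3' is the reverse complement: TCCCTGGGC.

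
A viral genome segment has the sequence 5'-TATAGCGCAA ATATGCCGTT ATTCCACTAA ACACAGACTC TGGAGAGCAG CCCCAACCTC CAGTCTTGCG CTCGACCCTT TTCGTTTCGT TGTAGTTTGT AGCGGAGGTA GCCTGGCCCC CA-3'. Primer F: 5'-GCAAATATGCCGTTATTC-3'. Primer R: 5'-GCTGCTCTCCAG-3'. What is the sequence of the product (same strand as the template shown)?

5'-GCAAATATGCCGTTATTCCACTAAACACAGACTCTGGAGAGCAGC-3'

The forward primer matches the template at positions 7–24.
Reverse complement of the reverse primer: CTGGAGAGCAGC. This occurs on the top strand at positions 40–51.
The product is the template from position 7 through 51 (45 bp).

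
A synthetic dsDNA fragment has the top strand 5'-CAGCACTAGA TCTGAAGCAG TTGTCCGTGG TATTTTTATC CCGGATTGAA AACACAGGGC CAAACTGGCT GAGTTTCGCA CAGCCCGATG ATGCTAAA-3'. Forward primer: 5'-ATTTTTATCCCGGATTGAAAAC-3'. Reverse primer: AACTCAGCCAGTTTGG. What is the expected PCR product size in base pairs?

Scanning the template, ATTTTTATCCCGGATTGAAAAC occurs at positions 32–53; this primer anneals to the bottom strand there with its 3' end pointing downstream.
The reverse primer's reverse complement is CCAAACTGGCTGAGTT, which matches the template at positions 60–75.
Amplicon spans positions 32–75: 44 bp.

44 bp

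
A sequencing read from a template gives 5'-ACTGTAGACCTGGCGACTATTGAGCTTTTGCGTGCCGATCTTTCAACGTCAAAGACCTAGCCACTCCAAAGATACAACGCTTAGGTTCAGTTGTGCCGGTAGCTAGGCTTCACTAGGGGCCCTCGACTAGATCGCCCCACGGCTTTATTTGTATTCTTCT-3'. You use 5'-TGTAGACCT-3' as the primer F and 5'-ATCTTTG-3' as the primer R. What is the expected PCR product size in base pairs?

71 bp

Scanning the template, TGTAGACCT occurs at positions 3–11; this primer anneals to the bottom strand there with its 3' end pointing downstream.
The reverse primer's reverse complement is CAAAGAT, which matches the template at positions 67–73.
The product runs from position 3 to position 73, so its length is 73 − 3 + 1 = 71 bp.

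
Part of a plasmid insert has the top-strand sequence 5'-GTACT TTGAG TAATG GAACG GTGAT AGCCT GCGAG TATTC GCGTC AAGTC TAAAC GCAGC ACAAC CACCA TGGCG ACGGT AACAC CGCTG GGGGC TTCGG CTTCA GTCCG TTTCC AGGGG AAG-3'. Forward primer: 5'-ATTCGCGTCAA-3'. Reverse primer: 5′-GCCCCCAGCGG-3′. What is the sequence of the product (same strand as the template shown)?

Forward primer ATTCGCGTCAA is found on the top strand at positions 37–47.
The reverse primer's reverse complement is CCGCTGGGGGC, which matches the template at positions 85–95.
The product is the template from position 37 through 95 (59 bp).

5'-ATTCGCGTCAAGTCTAAACGCAGCACAACCACCATGGCGACGGTAACACCGCTGGGGGC-3'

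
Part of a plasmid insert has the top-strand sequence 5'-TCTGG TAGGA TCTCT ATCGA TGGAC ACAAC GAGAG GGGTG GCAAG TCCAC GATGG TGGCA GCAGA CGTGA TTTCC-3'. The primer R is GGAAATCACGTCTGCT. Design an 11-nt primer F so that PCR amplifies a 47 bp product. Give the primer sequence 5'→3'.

5'-ACGAGAGGGGT-3'

The reverse primer's reverse complement AGCAGACGTGATTTCC matches the template at positions 60–75, so the product ends at position 75.
A 47 bp product then starts at position 75 − 47 + 1 = 29.
The forward primer is identical to the top strand there: ACGAGAGGGGT.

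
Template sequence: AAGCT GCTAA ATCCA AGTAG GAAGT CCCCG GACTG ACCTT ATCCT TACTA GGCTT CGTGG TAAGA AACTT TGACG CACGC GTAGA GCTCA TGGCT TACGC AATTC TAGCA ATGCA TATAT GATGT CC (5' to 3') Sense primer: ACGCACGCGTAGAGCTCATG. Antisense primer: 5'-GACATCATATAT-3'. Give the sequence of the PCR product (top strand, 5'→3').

The forward primer matches the template at positions 73–92.
Reverse complement of the reverse primer: ATATATGATGTC. This occurs on the top strand at positions 115–126.
The product is the template from position 73 through 126 (54 bp).

5'-ACGCACGCGTAGAGCTCATGGCTTACGCAATTCTAGCAATGCATATATGATGTC-3'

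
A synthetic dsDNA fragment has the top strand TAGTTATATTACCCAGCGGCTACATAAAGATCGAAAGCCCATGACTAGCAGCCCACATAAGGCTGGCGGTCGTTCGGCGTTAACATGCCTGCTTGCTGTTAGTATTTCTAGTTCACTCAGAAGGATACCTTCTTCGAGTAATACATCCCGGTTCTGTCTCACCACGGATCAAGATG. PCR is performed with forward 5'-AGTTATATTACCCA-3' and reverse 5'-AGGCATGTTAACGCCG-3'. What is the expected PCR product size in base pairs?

The forward primer matches the template at positions 2–15.
The reverse primer's reverse complement is CGGCGTTAACATGCCT, which matches the template at positions 75–90.
The product runs from position 2 to position 90, so its length is 90 − 2 + 1 = 89 bp.

89 bp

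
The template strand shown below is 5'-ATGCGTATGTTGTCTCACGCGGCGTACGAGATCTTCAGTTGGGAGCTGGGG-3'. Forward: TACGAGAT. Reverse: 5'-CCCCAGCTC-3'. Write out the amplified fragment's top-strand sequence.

5'-TACGAGATCTTCAGTTGGGAGCTGGGG-3'

The forward primer matches the template at positions 25–32.
Taking the reverse complement of CCCCAGCTC gives GAGCTGGGG, found at positions 43–51 on the template; the primer anneals here to the top strand with its 3' end pointing upstream.
The product is the template from position 25 through 51 (27 bp).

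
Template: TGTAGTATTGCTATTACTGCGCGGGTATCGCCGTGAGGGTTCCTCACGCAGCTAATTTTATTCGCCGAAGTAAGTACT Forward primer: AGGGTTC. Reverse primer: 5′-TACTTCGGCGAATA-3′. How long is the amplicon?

37 bp

The forward primer matches the template at positions 36–42.
The reverse primer's reverse complement is TATTCGCCGAAGTA, which matches the template at positions 59–72.
The product runs from position 36 to position 72, so its length is 72 − 36 + 1 = 37 bp.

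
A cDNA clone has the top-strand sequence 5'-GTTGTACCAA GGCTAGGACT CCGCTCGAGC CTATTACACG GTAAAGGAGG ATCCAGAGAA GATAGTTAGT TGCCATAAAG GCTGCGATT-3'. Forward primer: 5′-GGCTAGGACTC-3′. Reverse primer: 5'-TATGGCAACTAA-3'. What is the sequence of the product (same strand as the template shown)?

5'-GGCTAGGACTCCGCTCGAGCCTATTACACGGTAAAGGAGGATCCAGAGAAGATAGTTAGTTGCCATA-3'

The forward primer matches the template at positions 11–21.
Taking the reverse complement of TATGGCAACTAA gives TTAGTTGCCATA, found at positions 66–77 on the template; the primer anneals here to the top strand with its 3' end pointing upstream.
The product is the template from position 11 through 77 (67 bp).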